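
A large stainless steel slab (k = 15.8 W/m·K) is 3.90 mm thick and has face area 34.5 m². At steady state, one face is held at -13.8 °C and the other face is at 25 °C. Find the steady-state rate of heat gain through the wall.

Q = 5.42×10^6 W

Q = kA·ΔT/L = 15.8 × 34.5 × |-13.8 °C − 25 °C| / 0.00390 = 5.42×10^6 W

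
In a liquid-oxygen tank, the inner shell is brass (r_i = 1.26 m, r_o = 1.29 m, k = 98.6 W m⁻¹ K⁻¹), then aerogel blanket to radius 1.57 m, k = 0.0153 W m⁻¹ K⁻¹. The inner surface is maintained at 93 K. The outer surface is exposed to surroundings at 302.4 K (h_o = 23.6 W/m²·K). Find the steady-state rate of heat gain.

Series thermal resistances, inner to outer:
  R_brass = (1/1.26 − 1/1.29)/(4πk) = 0.01846/(4π·98.6) = 1.490×10^-5 K/W
  R_aerogel blanket = (1/1.29 − 1/1.57)/(4πk) = 0.1383/(4π·0.0153) = 0.7191 K/W
  R_conv,out = 1/(4πr²h) = 1/(4π·1.57²·23.6) = 0.001368 K/W
ΣR = 1.490×10^-5 + 0.7191 + 0.001368 = 0.7205 K/W
Q = ΔT/ΣR = (93 K − 302.4 K)/0.7205 = -291 W
(Negative Q ⇒ heat flows inward; heat gain = 291 W.)

Q = 291 W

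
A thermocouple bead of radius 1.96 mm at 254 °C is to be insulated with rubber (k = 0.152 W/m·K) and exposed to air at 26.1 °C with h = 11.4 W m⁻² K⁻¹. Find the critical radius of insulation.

For a sphere, r_cr = 2k_ins/h = 2·0.152/11.4 = 0.0267 m = 2.67 cm

r_cr = 2.67 cm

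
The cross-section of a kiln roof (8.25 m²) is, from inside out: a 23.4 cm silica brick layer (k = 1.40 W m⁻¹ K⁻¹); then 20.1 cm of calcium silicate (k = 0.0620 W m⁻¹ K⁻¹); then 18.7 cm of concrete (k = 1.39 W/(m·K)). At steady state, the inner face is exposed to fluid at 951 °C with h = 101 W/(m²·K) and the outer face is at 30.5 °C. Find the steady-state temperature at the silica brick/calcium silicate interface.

Series thermal resistances, inner to outer:
  R_conv,in = 1/(hA) = 1/(101·8.25) = 0.001200 K/W
  R_silica brick = L/(kA) = 0.234/(1.40·8.25) = 0.02026 K/W
  R_calcium silicate = L/(kA) = 0.201/(0.0620·8.25) = 0.3930 K/W
  R_concrete = L/(kA) = 0.187/(1.39·8.25) = 0.01631 K/W
ΣR = 0.001200 + 0.02026 + 0.3930 + 0.01631 = 0.4308 K/W
Q = ΔT/ΣR = (951 °C − 30.5 °C)/0.4308 = 2137 W
From the inner boundary to the silica brick/calcium silicate interface, ΣR_partial = 0.02146 K/W.
T_interface = T_in − Q·ΣR_partial = 951 °C − (2137)(0.02146) = 905 °C

T = 905 °C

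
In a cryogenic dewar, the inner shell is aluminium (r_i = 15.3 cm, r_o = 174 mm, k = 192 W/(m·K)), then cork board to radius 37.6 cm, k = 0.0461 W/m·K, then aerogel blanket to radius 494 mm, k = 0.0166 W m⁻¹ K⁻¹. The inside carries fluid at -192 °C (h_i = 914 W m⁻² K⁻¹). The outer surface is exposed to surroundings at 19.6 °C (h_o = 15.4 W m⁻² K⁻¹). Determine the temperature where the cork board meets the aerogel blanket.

Resistance network (inner→outer):
  R_conv,in = 1/(4πr²h) = 1/(4π·0.153²·914) = 0.003719 K/W
  R_aluminium = (1/0.153 − 1/0.174)/(4πk) = 0.7888/(4π·192) = 3.269×10^-4 K/W
  R_cork board = (1/0.174 − 1/0.376)/(4πk) = 3.088/(4π·0.0461) = 5.330 K/W
  R_aerogel blanket = (1/0.376 − 1/0.494)/(4πk) = 0.6353/(4π·0.0166) = 3.045 K/W
  R_conv,out = 1/(4πr²h) = 1/(4π·0.494²·15.4) = 0.02117 K/W
ΣR = 0.003719 + 3.269×10^-4 + 5.330 + 3.045 + 0.02117 = 8.400 K/W
Q = ΔT/ΣR = (-192 °C − 19.6 °C)/8.400 = -25.19 W
From the inner boundary to the cork board/aerogel blanket interface, ΣR_partial = 5.334 K/W.
T_interface = T_in − Q·ΣR_partial = -192 °C − (-25.19)(5.334) = -57.6 °C

T = -57.6 °C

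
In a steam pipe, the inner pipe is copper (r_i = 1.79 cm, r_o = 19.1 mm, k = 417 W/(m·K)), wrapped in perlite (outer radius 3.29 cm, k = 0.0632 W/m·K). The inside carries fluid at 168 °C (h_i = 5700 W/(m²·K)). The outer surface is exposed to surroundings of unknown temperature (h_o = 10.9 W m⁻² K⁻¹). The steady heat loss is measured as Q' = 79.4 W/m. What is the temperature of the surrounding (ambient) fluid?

Series resistances:
  R'_conv,in = 1/(2πr h) = 1/(2π·0.0179·5700) = 0.001560 m·K/W
  R'_copper = ln(0.0191/0.0179)/(2πk) = 0.06489/(2π·417) = 2.477×10^-5 m·K/W
  R'_perlite = ln(0.0329/0.0191)/(2πk) = 0.5438/(2π·0.0632) = 1.369 m·K/W
  R'_conv,out = 1/(2πr h) = 1/(2π·0.0329·10.9) = 0.4438 m·K/W
ΣR = 1.815 m·K/W
ΔT = Q'·ΣR = 79.4 × 1.815 = 144.1 K
Heat flows outward, so T_out = T_in − ΔT = 168 − 144.1 = 23.9 °C

T_out = 23.9 °C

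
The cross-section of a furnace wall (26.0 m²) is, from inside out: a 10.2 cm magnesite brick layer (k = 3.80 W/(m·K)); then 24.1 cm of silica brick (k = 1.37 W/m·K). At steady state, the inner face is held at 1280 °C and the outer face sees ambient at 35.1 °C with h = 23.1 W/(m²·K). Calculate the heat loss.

Q = 132 kW

Series thermal resistances, inner to outer:
  R_magnesite brick = L/(kA) = 0.102/(3.80·26.0) = 0.001032 K/W
  R_silica brick = L/(kA) = 0.241/(1.37·26.0) = 0.006766 K/W
  R_conv,out = 1/(hA) = 1/(23.1·26.0) = 0.001665 K/W
ΣR = 0.001032 + 0.006766 + 0.001665 = 0.009463 K/W
Q = ΔT/ΣR = (1280 °C − 35.1 °C)/0.009463 = 1.32×10^5 W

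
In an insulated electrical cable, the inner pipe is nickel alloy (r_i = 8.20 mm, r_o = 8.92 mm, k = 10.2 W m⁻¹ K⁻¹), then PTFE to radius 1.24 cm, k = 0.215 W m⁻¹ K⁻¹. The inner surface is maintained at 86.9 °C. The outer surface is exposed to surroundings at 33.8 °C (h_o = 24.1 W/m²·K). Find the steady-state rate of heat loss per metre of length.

Q' = 68.3 W/m

Treat each layer as a resistance in series:
  R'_nickel alloy = ln(0.00892/0.00820)/(2πk) = 0.08416/(2π·10.2) = 0.001313 m·K/W
  R'_PTFE = ln(0.0124/0.00892)/(2πk) = 0.3294/(2π·0.215) = 0.2438 m·K/W
  R'_conv,out = 1/(2πr h) = 1/(2π·0.0124·24.1) = 0.5326 m·K/W
ΣR = 0.001313 + 0.2438 + 0.5326 = 0.7777 m·K/W
Q' = ΔT/ΣR = (86.9 °C − 33.8 °C)/0.7777 = 68.3 W/m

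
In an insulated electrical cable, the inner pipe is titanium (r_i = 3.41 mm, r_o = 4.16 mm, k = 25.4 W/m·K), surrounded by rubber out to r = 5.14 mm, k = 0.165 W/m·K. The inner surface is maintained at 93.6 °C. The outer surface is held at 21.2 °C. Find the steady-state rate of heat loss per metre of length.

Series thermal resistances, inner to outer:
  R'_titanium = ln(0.00416/0.00341)/(2πk) = 0.1988/(2π·25.4) = 0.001246 m·K/W
  R'_rubber = ln(0.00514/0.00416)/(2πk) = 0.2115/(2π·0.165) = 0.2040 m·K/W
ΣR = 0.001246 + 0.2040 = 0.2052 m·K/W
Q' = ΔT/ΣR = (93.6 °C − 21.2 °C)/0.2052 = 353 W/m

Q' = 353 W/m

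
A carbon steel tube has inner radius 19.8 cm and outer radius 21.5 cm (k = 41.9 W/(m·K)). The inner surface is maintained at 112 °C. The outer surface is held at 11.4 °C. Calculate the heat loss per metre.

Q' = 322 kW/m

Q' = 2πk·ΔT/ln(r₂/r₁) = 2π × 41.9 × 100.6 / ln(0.215/0.198) = 3.22×10^5 W/m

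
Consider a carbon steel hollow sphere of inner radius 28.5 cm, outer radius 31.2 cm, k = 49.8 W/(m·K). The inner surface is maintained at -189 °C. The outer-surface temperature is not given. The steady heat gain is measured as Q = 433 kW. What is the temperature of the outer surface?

Series resistances:
  R_carbon steel = (1/0.285 − 1/0.312)/(4πk) = 0.3036/(4π·49.8) = 4.852×10^-4 K/W
ΣR = 4.852×10^-4 K/W
ΔT = Q·ΣR = 4.33×10^5 × 4.852×10^-4 = 210.1 K
Heat flows inward, so T_out = T_in + ΔT = -189 + 210.1 = 21.1 °C

T_out = 21.1 °C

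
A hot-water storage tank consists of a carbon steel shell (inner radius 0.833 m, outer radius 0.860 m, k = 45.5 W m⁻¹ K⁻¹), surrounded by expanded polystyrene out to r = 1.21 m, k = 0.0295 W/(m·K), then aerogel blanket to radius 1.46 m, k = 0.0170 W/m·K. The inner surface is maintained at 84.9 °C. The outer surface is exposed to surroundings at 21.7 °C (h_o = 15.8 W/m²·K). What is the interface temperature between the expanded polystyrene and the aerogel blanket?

Series thermal resistances, inner to outer:
  R_carbon steel = (1/0.833 − 1/0.860)/(4πk) = 0.03769/(4π·45.5) = 6.592×10^-5 K/W
  R_expanded polystyrene = (1/0.860 − 1/1.21)/(4πk) = 0.3363/(4π·0.0295) = 0.9073 K/W
  R_aerogel blanket = (1/1.21 − 1/1.46)/(4πk) = 0.1415/(4π·0.0170) = 0.6624 K/W
  R_conv,out = 1/(4πr²h) = 1/(4π·1.46²·15.8) = 0.002363 K/W
ΣR = 6.592×10^-5 + 0.9073 + 0.6624 + 0.002363 = 1.572 K/W
Q = ΔT/ΣR = (84.9 °C − 21.7 °C)/1.572 = 40.20 W
From the inner boundary to the expanded polystyrene/aerogel blanket interface, ΣR_partial = 0.9074 K/W.
T_interface = T_in − Q·ΣR_partial = 84.9 °C − (40.20)(0.9074) = 48.4 °C

T = 48.4 °C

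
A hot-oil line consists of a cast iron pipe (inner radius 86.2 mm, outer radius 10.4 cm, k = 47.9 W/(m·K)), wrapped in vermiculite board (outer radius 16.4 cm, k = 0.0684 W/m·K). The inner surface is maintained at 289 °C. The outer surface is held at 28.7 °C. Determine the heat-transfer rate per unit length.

Q' = 245 W/m

Resistance network (inner→outer):
  R'_cast iron = ln(0.104/0.0862)/(2πk) = 0.1877/(2π·47.9) = 6.237×10^-4 m·K/W
  R'_vermiculite board = ln(0.164/0.104)/(2πk) = 0.4555/(2π·0.0684) = 1.060 m·K/W
ΣR = 6.237×10^-4 + 1.060 = 1.061 m·K/W
Q' = ΔT/ΣR = (289 °C − 28.7 °C)/1.061 = 245 W/m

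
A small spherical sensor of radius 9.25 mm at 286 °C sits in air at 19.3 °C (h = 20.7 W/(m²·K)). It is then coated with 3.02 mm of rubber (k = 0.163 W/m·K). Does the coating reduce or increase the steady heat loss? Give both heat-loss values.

increases: 5.94 → 6.92 W

Critical radius for a sphere: r_cr = 2k/h = 0.0157 m = 1.57 cm.
Outer radius after coating: r₂ = 0.00925 + 0.00302 = 0.01227 m.
Since r₁ < r_cr and r₂ ≤ r_cr, the coating moves toward the maximum at r_cr — heat loss rises.
Bare: R = 1/(4πr₁²h) = 44.93 K/W; Q = 266.7/44.93 = 5.94 W.
Coated: R = R_cond + R_conv = 38.53 K/W; Q = 266.7/38.53 = 6.92 W.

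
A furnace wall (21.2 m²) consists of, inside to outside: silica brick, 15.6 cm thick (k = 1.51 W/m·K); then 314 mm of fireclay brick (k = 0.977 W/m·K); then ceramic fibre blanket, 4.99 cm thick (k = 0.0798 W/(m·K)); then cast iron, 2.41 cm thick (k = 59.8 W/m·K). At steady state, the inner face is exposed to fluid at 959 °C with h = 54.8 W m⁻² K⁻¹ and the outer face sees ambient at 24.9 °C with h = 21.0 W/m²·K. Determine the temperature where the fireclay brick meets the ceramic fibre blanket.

Series thermal resistances, inner to outer:
  R_conv,in = 1/(hA) = 1/(54.8·21.2) = 8.608×10^-4 K/W
  R_silica brick = L/(kA) = 0.156/(1.51·21.2) = 0.004873 K/W
  R_fireclay brick = L/(kA) = 0.314/(0.977·21.2) = 0.01516 K/W
  R_ceramic fibre blanket = L/(kA) = 0.0499/(0.0798·21.2) = 0.02950 K/W
  R_cast iron = L/(kA) = 0.0241/(59.8·21.2) = 1.901×10^-5 K/W
  R_conv,out = 1/(hA) = 1/(21.0·21.2) = 0.002246 K/W
ΣR = 8.608×10^-4 + 0.004873 + 0.01516 + 0.02950 + 1.901×10^-5 + 0.002246 = 0.05266 K/W
Q = ΔT/ΣR = (959 °C − 24.9 °C)/0.05266 = 17740 W
From the inner boundary to the fireclay brick/ceramic fibre blanket interface, ΣR_partial = 0.02089 K/W.
T_interface = T_in − Q·ΣR_partial = 959 °C − (17740)(0.02089) = 588 °C

T = 588 °C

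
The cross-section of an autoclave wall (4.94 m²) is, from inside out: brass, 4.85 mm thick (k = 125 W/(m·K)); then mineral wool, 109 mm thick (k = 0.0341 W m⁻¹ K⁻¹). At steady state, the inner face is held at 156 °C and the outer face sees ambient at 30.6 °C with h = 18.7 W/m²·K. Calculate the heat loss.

Series thermal resistances, inner to outer:
  R_brass = L/(kA) = 0.00485/(125·4.94) = 7.854×10^-6 K/W
  R_mineral wool = L/(kA) = 0.109/(0.0341·4.94) = 0.6471 K/W
  R_conv,out = 1/(hA) = 1/(18.7·4.94) = 0.01083 K/W
ΣR = 7.854×10^-6 + 0.6471 + 0.01083 = 0.6579 K/W
Q = ΔT/ΣR = (156 °C − 30.6 °C)/0.6579 = 191 W

Q = 191 W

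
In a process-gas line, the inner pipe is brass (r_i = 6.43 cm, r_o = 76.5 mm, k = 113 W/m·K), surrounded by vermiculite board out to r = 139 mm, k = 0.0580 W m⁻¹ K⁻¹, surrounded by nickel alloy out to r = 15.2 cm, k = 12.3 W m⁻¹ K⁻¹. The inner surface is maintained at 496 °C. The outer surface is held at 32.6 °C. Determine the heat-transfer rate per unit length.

Treat each layer as a resistance in series:
  R'_brass = ln(0.0765/0.0643)/(2πk) = 0.1737/(2π·113) = 2.447×10^-4 m·K/W
  R'_vermiculite board = ln(0.139/0.0765)/(2πk) = 0.5972/(2π·0.0580) = 1.639 m·K/W
  R'_nickel alloy = ln(0.152/0.139)/(2πk) = 0.08941/(2π·12.3) = 0.001157 m·K/W
ΣR = 2.447×10^-4 + 1.639 + 0.001157 = 1.640 m·K/W
Q' = ΔT/ΣR = (496 °C − 32.6 °C)/1.640 = 283 W/m

Q' = 283 W/m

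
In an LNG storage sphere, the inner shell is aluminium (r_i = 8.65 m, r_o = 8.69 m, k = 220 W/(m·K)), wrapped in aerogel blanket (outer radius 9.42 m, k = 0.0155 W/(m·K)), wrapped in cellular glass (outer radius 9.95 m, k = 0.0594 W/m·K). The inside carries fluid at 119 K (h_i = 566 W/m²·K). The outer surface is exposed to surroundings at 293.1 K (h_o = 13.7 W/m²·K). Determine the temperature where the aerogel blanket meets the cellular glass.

T = 268.2 K

Resistance network (inner→outer):
  R_conv,in = 1/(4πr²h) = 1/(4π·8.65²·566) = 1.879×10^-6 K/W
  R_aluminium = (1/8.65 − 1/8.69)/(4πk) = 5.321×10^-4/(4π·220) = 1.925×10^-7 K/W
  R_aerogel blanket = (1/8.69 − 1/9.42)/(4πk) = 0.008918/(4π·0.0155) = 0.04578 K/W
  R_cellular glass = (1/9.42 − 1/9.95)/(4πk) = 0.005655/(4π·0.0594) = 0.007575 K/W
  R_conv,out = 1/(4πr²h) = 1/(4π·9.95²·13.7) = 5.867×10^-5 K/W
ΣR = 1.879×10^-6 + 1.925×10^-7 + 0.04578 + 0.007575 + 5.867×10^-5 = 0.05342 K/W
Q = ΔT/ΣR = (119 K − 293.1 K)/0.05342 = -3259 W
From the inner boundary to the aerogel blanket/cellular glass interface, ΣR_partial = 0.04578 K/W.
T_interface = T_in − Q·ΣR_partial = 119 K − (-3259)(0.04578) = 268.2 K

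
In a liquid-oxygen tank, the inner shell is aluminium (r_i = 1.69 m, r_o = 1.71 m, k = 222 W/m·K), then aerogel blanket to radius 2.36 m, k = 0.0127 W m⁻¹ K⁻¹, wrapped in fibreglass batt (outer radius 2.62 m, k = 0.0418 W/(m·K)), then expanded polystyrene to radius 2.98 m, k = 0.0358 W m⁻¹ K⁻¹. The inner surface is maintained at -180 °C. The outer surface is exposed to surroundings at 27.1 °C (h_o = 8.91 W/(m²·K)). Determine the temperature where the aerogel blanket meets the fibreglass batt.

T = -4.8 °C

Resistance network (inner→outer):
  R_aluminium = (1/1.69 − 1/1.71)/(4πk) = 0.006921/(4π·222) = 2.481×10^-6 K/W
  R_aerogel blanket = (1/1.71 − 1/2.36)/(4πk) = 0.1611/(4π·0.0127) = 1.009 K/W
  R_fibreglass batt = (1/2.36 − 1/2.62)/(4πk) = 0.04205/(4π·0.0418) = 0.08005 K/W
  R_expanded polystyrene = (1/2.62 − 1/2.98)/(4πk) = 0.04611/(4π·0.0358) = 0.1025 K/W
  R_conv,out = 1/(4πr²h) = 1/(4π·2.98²·8.91) = 0.001006 K/W
ΣR = 2.481×10^-6 + 1.009 + 0.08005 + 0.1025 + 0.001006 = 1.193 K/W
Q = ΔT/ΣR = (-180 °C − 27.1 °C)/1.193 = -173.6 W
From the inner boundary to the aerogel blanket/fibreglass batt interface, ΣR_partial = 1.009 K/W.
T_interface = T_in − Q·ΣR_partial = -180 °C − (-173.6)(1.009) = -4.8 °C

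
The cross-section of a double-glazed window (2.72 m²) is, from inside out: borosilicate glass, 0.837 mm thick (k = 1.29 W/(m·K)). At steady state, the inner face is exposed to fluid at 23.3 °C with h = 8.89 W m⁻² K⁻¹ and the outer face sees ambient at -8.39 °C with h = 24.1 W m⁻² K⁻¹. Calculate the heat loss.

Treat each layer as a resistance in series:
  R_conv,in = 1/(hA) = 1/(8.89·2.72) = 0.04136 K/W
  R_borosilicate glass = L/(kA) = 8.37×10^-4/(1.29·2.72) = 2.385×10^-4 K/W
  R_conv,out = 1/(hA) = 1/(24.1·2.72) = 0.01526 K/W
ΣR = 0.04136 + 2.385×10^-4 + 0.01526 = 0.05686 K/W
Q = ΔT/ΣR = (23.3 °C − -8.39 °C)/0.05686 = 557 W

Q = 557 W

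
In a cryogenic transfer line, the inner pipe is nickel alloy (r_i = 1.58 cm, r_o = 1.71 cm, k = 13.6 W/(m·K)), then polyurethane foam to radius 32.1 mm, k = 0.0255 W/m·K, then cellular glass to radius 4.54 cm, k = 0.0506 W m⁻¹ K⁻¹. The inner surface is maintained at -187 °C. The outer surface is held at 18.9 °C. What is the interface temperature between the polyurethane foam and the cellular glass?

T = -25.8 °C

Series thermal resistances, inner to outer:
  R'_nickel alloy = ln(0.0171/0.0158)/(2πk) = 0.07907/(2π·13.6) = 9.253×10^-4 m·K/W
  R'_polyurethane foam = ln(0.0321/0.0171)/(2πk) = 0.6298/(2π·0.0255) = 3.931 m·K/W
  R'_cellular glass = ln(0.0454/0.0321)/(2πk) = 0.3467/(2π·0.0506) = 1.090 m·K/W
ΣR = 9.253×10^-4 + 3.931 + 1.090 = 5.022 m·K/W
Q' = ΔT/ΣR = (-187 °C − 18.9 °C)/5.022 = -41.00 W/m
From the inner boundary to the polyurethane foam/cellular glass interface, ΣR_partial = 3.932 m·K/W.
T_interface = T_in − Q'·ΣR_partial = -187 °C − (-41.00)(3.932) = -25.8 °C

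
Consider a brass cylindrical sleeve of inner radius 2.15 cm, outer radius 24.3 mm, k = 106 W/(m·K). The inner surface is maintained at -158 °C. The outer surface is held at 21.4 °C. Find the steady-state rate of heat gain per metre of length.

Q' = 976 kW/m

Q' = 2πk·ΔT/ln(r₂/r₁) = 2π × 106 × 179.4 / ln(0.0243/0.0215) = 9.76×10^5 W/m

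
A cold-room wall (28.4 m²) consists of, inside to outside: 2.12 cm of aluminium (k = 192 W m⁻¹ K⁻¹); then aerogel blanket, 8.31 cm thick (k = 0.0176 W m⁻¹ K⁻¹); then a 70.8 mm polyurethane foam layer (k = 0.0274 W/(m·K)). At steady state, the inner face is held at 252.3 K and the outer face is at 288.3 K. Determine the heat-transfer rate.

Q = 140 W

Series thermal resistances, inner to outer:
  R_aluminium = L/(kA) = 0.0212/(192·28.4) = 3.888×10^-6 K/W
  R_aerogel blanket = L/(kA) = 0.0831/(0.0176·28.4) = 0.1663 K/W
  R_polyurethane foam = L/(kA) = 0.0708/(0.0274·28.4) = 0.09098 K/W
ΣR = 3.888×10^-6 + 0.1663 + 0.09098 = 0.2573 K/W
Q = ΔT/ΣR = (252.3 K − 288.3 K)/0.2573 = -140 W
(Negative Q ⇒ heat flows inward; heat gain = 140 W.)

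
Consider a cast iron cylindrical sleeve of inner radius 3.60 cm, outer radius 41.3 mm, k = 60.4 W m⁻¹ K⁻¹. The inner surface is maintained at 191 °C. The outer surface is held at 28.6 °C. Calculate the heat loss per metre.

Q' = 2πk·ΔT/ln(r₂/r₁) = 2π × 60.4 × 162.4 / ln(0.0413/0.0360) = 4.49×10^5 W/m

Q' = 449 kW/m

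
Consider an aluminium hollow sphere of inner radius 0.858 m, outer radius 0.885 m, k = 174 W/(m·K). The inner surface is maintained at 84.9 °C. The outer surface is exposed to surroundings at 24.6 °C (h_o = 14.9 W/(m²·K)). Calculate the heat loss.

Treat each layer as a resistance in series:
  R_aluminium = (1/0.858 − 1/0.885)/(4πk) = 0.03556/(4π·174) = 1.626×10^-5 K/W
  R_conv,out = 1/(4πr²h) = 1/(4π·0.885²·14.9) = 0.006819 K/W
ΣR = 1.626×10^-5 + 0.006819 = 0.006835 K/W
Q = ΔT/ΣR = (84.9 °C − 24.6 °C)/0.006835 = 8820 W

Q = 8.82 kW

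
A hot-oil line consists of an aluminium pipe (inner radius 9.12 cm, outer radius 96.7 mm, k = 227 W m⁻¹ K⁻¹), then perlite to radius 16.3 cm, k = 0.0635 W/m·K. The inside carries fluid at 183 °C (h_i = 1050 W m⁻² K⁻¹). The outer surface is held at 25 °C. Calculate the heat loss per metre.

Series thermal resistances, inner to outer:
  R'_conv,in = 1/(2πr h) = 1/(2π·0.0912·1050) = 0.001662 m·K/W
  R'_aluminium = ln(0.0967/0.0912)/(2πk) = 0.05856/(2π·227) = 4.106×10^-5 m·K/W
  R'_perlite = ln(0.163/0.0967)/(2πk) = 0.5221/(2π·0.0635) = 1.309 m·K/W
ΣR = 0.001662 + 4.106×10^-5 + 1.309 = 1.311 m·K/W
Q' = ΔT/ΣR = (183 °C − 25 °C)/1.311 = 121 W/m

Q' = 121 W/m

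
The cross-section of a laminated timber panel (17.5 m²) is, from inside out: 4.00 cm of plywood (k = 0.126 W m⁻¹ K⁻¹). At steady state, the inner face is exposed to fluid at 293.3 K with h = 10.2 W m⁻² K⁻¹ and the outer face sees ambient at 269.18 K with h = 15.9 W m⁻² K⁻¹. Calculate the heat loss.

Treat each layer as a resistance in series:
  R_conv,in = 1/(hA) = 1/(10.2·17.5) = 0.005602 K/W
  R_plywood = L/(kA) = 0.0400/(0.126·17.5) = 0.01814 K/W
  R_conv,out = 1/(hA) = 1/(15.9·17.5) = 0.003594 K/W
ΣR = 0.005602 + 0.01814 + 0.003594 = 0.02734 K/W
Q = ΔT/ΣR = (293.3 K − 269.18 K)/0.02734 = 882 W

Q = 882 W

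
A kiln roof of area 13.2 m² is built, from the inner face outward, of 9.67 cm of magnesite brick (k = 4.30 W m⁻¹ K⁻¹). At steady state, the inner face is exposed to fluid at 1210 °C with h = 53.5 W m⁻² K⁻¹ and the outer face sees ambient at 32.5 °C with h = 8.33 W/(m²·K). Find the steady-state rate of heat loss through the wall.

Q = 96.4 kW

Series thermal resistances, inner to outer:
  R_conv,in = 1/(hA) = 1/(53.5·13.2) = 0.001416 K/W
  R_magnesite brick = L/(kA) = 0.0967/(4.30·13.2) = 0.001704 K/W
  R_conv,out = 1/(hA) = 1/(8.33·13.2) = 0.009095 K/W
ΣR = 0.001416 + 0.001704 + 0.009095 = 0.01222 K/W
Q = ΔT/ΣR = (1210 °C − 32.5 °C)/0.01222 = 96400 W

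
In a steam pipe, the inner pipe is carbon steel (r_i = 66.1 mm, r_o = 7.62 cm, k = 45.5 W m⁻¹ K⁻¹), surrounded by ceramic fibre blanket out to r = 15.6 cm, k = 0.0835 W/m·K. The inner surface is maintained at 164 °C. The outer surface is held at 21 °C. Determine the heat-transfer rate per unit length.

Resistance network (inner→outer):
  R'_carbon steel = ln(0.0762/0.0661)/(2πk) = 0.1422/(2π·45.5) = 4.974×10^-4 m·K/W
  R'_ceramic fibre blanket = ln(0.156/0.0762)/(2πk) = 0.7165/(2π·0.0835) = 1.366 m·K/W
ΣR = 4.974×10^-4 + 1.366 = 1.366 m·K/W
Q' = ΔT/ΣR = (164 °C − 21 °C)/1.366 = 105 W/m

Q' = 105 W/m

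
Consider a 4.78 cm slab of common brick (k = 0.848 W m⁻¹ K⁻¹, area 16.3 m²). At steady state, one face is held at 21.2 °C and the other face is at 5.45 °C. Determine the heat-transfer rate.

Q = 4.55 kW

Q = kA·ΔT/L = 0.848 × 16.3 × |21.2 °C − 5.45 °C| / 0.0478 = 4550 W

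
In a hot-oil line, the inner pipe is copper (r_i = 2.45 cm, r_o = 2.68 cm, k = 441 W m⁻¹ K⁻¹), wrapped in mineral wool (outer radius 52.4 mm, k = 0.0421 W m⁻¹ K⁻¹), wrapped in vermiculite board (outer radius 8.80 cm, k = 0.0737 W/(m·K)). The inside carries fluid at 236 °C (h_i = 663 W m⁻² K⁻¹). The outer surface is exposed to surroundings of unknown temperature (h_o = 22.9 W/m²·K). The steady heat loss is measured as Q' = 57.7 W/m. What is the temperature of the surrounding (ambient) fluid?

Sum the resistances:
  R'_conv,in = 1/(2πr h) = 1/(2π·0.0245·663) = 0.009798 m·K/W
  R'_copper = ln(0.0268/0.0245)/(2πk) = 0.08973/(2π·441) = 3.238×10^-5 m·K/W
  R'_mineral wool = ln(0.0524/0.0268)/(2πk) = 0.6705/(2π·0.0421) = 2.535 m·K/W
  R'_vermiculite board = ln(0.0880/0.0524)/(2πk) = 0.5184/(2π·0.0737) = 1.120 m·K/W
  R'_conv,out = 1/(2πr h) = 1/(2π·0.0880·22.9) = 0.07898 m·K/W
ΣR = 3.743 m·K/W
ΔT = Q'·ΣR = 57.7 × 3.743 = 216.0 K
Heat flows outward, so T_out = T_in − ΔT = 236 − 216.0 = 20.0 °C

T_out = 20.0 °C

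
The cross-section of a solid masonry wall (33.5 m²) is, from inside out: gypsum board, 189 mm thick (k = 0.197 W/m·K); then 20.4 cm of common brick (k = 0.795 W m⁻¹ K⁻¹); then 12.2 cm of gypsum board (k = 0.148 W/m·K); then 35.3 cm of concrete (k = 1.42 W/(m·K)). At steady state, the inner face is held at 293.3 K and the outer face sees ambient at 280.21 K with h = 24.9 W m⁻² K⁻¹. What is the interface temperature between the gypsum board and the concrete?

Treat each layer as a resistance in series:
  R_gypsum board = L/(kA) = 0.189/(0.197·33.5) = 0.02864 K/W
  R_common brick = L/(kA) = 0.204/(0.795·33.5) = 0.007660 K/W
  R_gypsum board = L/(kA) = 0.122/(0.148·33.5) = 0.02461 K/W
  R_concrete = L/(kA) = 0.353/(1.42·33.5) = 0.007421 K/W
  R_conv,out = 1/(hA) = 1/(24.9·33.5) = 0.001199 K/W
ΣR = 0.02864 + 0.007660 + 0.02461 + 0.007421 + 0.001199 = 0.06953 K/W
Q = ΔT/ΣR = (293.3 K − 280.21 K)/0.06953 = 188.3 W
From the inner boundary to the gypsum board/concrete interface, ΣR_partial = 0.06091 K/W.
T_interface = T_in − Q·ΣR_partial = 293.3 K − (188.3)(0.06091) = 281.83 K

T = 281.83 K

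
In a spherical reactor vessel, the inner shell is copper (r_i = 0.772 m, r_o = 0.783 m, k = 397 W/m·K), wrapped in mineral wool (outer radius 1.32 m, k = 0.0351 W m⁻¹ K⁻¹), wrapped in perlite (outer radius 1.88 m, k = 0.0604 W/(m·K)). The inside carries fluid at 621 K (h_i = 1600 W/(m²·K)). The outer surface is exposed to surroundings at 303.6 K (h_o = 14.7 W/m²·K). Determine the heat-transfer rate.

Q = 215 W

Resistance network (inner→outer):
  R_conv,in = 1/(4πr²h) = 1/(4π·0.772²·1600) = 8.345×10^-5 K/W
  R_copper = (1/0.772 − 1/0.783)/(4πk) = 0.01820/(4π·397) = 3.648×10^-6 K/W
  R_mineral wool = (1/0.783 − 1/1.32)/(4πk) = 0.5196/(4π·0.0351) = 1.178 K/W
  R_perlite = (1/1.32 − 1/1.88)/(4πk) = 0.2257/(4π·0.0604) = 0.2973 K/W
  R_conv,out = 1/(4πr²h) = 1/(4π·1.88²·14.7) = 0.001532 K/W
ΣR = 8.345×10^-5 + 3.648×10^-6 + 1.178 + 0.2973 + 0.001532 = 1.477 K/W
Q = ΔT/ΣR = (621 K − 303.6 K)/1.477 = 215 W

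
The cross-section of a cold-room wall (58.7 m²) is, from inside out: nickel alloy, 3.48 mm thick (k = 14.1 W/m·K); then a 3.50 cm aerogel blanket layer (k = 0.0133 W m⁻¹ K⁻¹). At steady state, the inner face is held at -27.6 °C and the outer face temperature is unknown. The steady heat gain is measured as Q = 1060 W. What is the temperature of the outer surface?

T_out = 19.9 °C

Series resistances:
  R_nickel alloy = L/(kA) = 0.00348/(14.1·58.7) = 4.205×10^-6 K/W
  R_aerogel blanket = L/(kA) = 0.0350/(0.0133·58.7) = 0.04483 K/W
ΣR = 0.04484 K/W
ΔT = Q·ΣR = 1060 × 0.04484 = 47.53 K
Heat flows inward, so T_out = T_in + ΔT = -27.6 + 47.53 = 19.9 °C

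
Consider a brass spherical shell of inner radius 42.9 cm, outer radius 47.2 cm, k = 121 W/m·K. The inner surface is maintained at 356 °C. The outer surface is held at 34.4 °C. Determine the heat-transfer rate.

Q = 2300 kW

Q = 4πk·ΔT/(1/r₁ − 1/r₂) = 4π × 121 × 321.6 / (1/0.429 − 1/0.472) = 2.30×10^6 W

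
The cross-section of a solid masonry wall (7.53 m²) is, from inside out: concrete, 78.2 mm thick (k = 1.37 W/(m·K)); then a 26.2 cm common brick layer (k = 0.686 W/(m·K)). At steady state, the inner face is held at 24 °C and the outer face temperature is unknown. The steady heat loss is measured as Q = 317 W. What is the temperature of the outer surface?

Series resistances:
  R_concrete = L/(kA) = 0.0782/(1.37·7.53) = 0.007580 K/W
  R_common brick = L/(kA) = 0.262/(0.686·7.53) = 0.05072 K/W
ΣR = 0.05830 K/W
ΔT = Q·ΣR = 317 × 0.05830 = 18.48 K
Heat flows outward, so T_out = T_in − ΔT = 24 − 18.48 = 5.52 °C

T_out = 5.52 °C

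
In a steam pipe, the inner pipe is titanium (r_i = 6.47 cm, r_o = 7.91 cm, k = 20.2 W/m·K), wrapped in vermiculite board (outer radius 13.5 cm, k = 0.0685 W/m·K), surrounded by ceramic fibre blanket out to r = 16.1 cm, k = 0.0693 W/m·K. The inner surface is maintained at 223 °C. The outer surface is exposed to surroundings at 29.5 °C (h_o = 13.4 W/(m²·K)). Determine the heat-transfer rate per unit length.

Q' = 112 W/m

Series thermal resistances, inner to outer:
  R'_titanium = ln(0.0791/0.0647)/(2πk) = 0.2010/(2π·20.2) = 0.001583 m·K/W
  R'_vermiculite board = ln(0.135/0.0791)/(2πk) = 0.5346/(2π·0.0685) = 1.242 m·K/W
  R'_ceramic fibre blanket = ln(0.161/0.135)/(2πk) = 0.1761/(2π·0.0693) = 0.4045 m·K/W
  R'_conv,out = 1/(2πr h) = 1/(2π·0.161·13.4) = 0.07377 m·K/W
ΣR = 0.001583 + 1.242 + 0.4045 + 0.07377 = 1.722 m·K/W
Q' = ΔT/ΣR = (223 °C − 29.5 °C)/1.722 = 112 W/m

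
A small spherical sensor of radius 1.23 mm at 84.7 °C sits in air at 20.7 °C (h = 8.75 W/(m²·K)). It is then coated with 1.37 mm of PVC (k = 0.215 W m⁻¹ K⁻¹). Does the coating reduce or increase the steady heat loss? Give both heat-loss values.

Critical radius for a sphere: r_cr = 2k/h = 0.0491 m = 4.91 cm.
Outer radius after coating: r₂ = 0.00123 + 0.00137 = 0.00260 m.
Since r₁ < r_cr and r₂ ≤ r_cr, the coating moves toward the maximum at r_cr — heat loss rises.
Bare: R = 1/(4πr₁²h) = 6011 K/W; Q = 64/6011 = 0.0106 W.
Coated: R = R_cond + R_conv = 1504 K/W; Q = 64/1504 = 0.0426 W.

increases: 0.0106 → 0.0426 W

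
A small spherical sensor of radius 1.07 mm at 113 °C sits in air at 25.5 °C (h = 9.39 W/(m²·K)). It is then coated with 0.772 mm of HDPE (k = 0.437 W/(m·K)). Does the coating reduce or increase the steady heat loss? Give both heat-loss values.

Critical radius for a sphere: r_cr = 2k/h = 0.0931 m = 9.31 cm.
Outer radius after coating: r₂ = 0.00107 + 7.72×10^-4 = 0.001842 m.
Since r₁ < r_cr and r₂ ≤ r_cr, the coating moves toward the maximum at r_cr — heat loss rises.
Bare: R = 1/(4πr₁²h) = 7402 K/W; Q = 87.5/7402 = 0.0118 W.
Coated: R = R_cond + R_conv = 2569 K/W; Q = 87.5/2569 = 0.0341 W.

increases: 0.0118 → 0.0341 W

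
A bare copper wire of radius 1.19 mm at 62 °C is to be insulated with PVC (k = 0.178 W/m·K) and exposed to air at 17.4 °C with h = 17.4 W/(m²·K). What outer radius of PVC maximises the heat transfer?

r_cr = 1.02 cm

For a cylinder, r_cr = k_ins/h = 0.178/17.4 = 0.0102 m = 1.02 cm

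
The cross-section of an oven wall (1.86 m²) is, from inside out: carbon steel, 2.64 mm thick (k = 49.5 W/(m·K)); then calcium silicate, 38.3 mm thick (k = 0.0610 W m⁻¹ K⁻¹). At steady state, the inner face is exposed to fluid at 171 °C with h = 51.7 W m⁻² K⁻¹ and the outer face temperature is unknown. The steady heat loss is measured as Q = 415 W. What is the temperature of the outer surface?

Series resistances:
  R_conv,in = 1/(hA) = 1/(51.7·1.86) = 0.01040 K/W
  R_carbon steel = L/(kA) = 0.00264/(49.5·1.86) = 2.867×10^-5 K/W
  R_calcium silicate = L/(kA) = 0.0383/(0.0610·1.86) = 0.3376 K/W
ΣR = 0.3480 K/W
ΔT = Q·ΣR = 415 × 0.3480 = 144.4 K
Heat flows outward, so T_out = T_in − ΔT = 171 − 144.4 = 26.6 °C

T_out = 26.6 °C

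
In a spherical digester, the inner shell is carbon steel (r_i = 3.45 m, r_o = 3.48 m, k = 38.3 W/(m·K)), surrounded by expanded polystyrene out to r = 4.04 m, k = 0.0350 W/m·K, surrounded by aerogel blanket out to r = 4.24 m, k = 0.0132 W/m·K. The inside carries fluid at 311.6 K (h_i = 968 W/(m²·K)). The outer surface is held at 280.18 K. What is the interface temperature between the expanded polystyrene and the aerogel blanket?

Series thermal resistances, inner to outer:
  R_conv,in = 1/(4πr²h) = 1/(4π·3.45²·968) = 6.907×10^-6 K/W
  R_carbon steel = (1/3.45 − 1/3.48)/(4πk) = 0.002499/(4π·38.3) = 5.192×10^-6 K/W
  R_expanded polystyrene = (1/3.48 − 1/4.04)/(4πk) = 0.03983/(4π·0.0350) = 0.09056 K/W
  R_aerogel blanket = (1/4.04 − 1/4.24)/(4πk) = 0.01168/(4π·0.0132) = 0.07039 K/W
ΣR = 6.907×10^-6 + 5.192×10^-6 + 0.09056 + 0.07039 = 0.1610 K/W
Q = ΔT/ΣR = (311.6 K − 280.18 K)/0.1610 = 195.2 W
From the inner boundary to the expanded polystyrene/aerogel blanket interface, ΣR_partial = 0.09057 K/W.
T_interface = T_in − Q·ΣR_partial = 311.6 K − (195.2)(0.09057) = 293.9 K

T = 293.9 K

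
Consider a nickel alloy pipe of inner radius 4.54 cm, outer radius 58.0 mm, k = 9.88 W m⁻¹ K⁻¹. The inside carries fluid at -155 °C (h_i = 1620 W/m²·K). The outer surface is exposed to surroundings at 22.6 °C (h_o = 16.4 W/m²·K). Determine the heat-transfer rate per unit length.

Q' = 1020 W/m

Treat each layer as a resistance in series:
  R'_conv,in = 1/(2πr h) = 1/(2π·0.0454·1620) = 0.002164 m·K/W
  R'_nickel alloy = ln(0.0580/0.0454)/(2πk) = 0.2449/(2π·9.88) = 0.003946 m·K/W
  R'_conv,out = 1/(2πr h) = 1/(2π·0.0580·16.4) = 0.1673 m·K/W
ΣR = 0.002164 + 0.003946 + 0.1673 = 0.1734 m·K/W
Q' = ΔT/ΣR = (-155 °C − 22.6 °C)/0.1734 = -1020 W/m
(Negative Q' ⇒ heat flows inward; heat gain = 1020 W/m.)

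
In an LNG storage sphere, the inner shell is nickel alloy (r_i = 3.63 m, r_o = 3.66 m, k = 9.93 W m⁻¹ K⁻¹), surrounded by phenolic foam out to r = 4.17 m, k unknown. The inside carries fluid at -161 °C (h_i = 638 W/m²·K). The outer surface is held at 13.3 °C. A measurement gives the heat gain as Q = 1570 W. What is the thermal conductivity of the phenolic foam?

ΣR = ΔT/Q = |-161 − 13.3|/1570 = 0.1110 K/W
Known resistances:
  R_conv,in = 1/(4πr²h) = 1/(4π·3.63²·638) = 9.466×10^-6 K/W
  R_nickel alloy = (1/3.63 − 1/3.66)/(4πk) = 0.002258/(4π·9.93) = 1.810×10^-5 K/W
R_phenolic foam = ΣR − ΣR_known = 0.1110 − 2.757×10^-5 = 0.1110 K/W
(1/r₁−1/r₂)/(4πk) = 0.1110 ⇒ k = 0.03342/(4π·0.1110) = 0.0240 W/m·K

k = 0.0240 W/m·K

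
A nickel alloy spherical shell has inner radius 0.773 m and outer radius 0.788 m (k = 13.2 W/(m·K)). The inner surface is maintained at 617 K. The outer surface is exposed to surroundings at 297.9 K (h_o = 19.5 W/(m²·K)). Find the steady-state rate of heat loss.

Treat each layer as a resistance in series:
  R_nickel alloy = (1/0.773 − 1/0.788)/(4πk) = 0.02463/(4π·13.2) = 1.485×10^-4 K/W
  R_conv,out = 1/(4πr²h) = 1/(4π·0.788²·19.5) = 0.006572 K/W
ΣR = 1.485×10^-4 + 0.006572 = 0.006720 K/W
Q = ΔT/ΣR = (617 K − 297.9 K)/0.006720 = 47500 W

Q = 47500 W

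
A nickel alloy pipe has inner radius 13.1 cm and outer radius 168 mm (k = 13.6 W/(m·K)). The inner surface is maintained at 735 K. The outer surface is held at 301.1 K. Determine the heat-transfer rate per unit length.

Q' = 2πk·ΔT/ln(r₂/r₁) = 2π × 13.6 × 433.9 / ln(0.168/0.131) = 1.49×10^5 W/m

Q' = 149 kW/m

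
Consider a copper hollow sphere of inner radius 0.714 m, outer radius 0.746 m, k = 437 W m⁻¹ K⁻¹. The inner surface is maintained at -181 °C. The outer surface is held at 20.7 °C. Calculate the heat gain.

Q = 4πk·ΔT/(1/r₁ − 1/r₂) = 4π × 437 × 201.7 / (1/0.714 − 1/0.746) = 1.84×10^7 W

Q = 18400 kW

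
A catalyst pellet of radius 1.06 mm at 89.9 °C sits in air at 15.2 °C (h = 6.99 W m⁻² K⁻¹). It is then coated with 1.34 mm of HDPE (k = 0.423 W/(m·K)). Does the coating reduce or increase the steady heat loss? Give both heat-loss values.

increases: 0.00737 → 0.0360 W

Critical radius for a sphere: r_cr = 2k/h = 0.121 m = 12.1 cm.
Outer radius after coating: r₂ = 0.00106 + 0.00134 = 0.00240 m.
Since r₁ < r_cr and r₂ ≤ r_cr, the coating moves toward the maximum at r_cr — heat loss rises.
Bare: R = 1/(4πr₁²h) = 10130 K/W; Q = 74.7/10130 = 0.00737 W.
Coated: R = R_cond + R_conv = 2076 K/W; Q = 74.7/2076 = 0.0360 W.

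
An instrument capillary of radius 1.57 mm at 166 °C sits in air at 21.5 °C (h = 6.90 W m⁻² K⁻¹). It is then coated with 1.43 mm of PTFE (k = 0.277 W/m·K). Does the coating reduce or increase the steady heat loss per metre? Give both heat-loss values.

Critical radius for a cylinder: r_cr = k/h = 0.0401 m = 4.01 cm.
Outer radius after coating: r₂ = 0.00157 + 0.00143 = 0.00300 m.
Since r₁ < r_cr and r₂ ≤ r_cr, the coating moves toward the maximum at r_cr — heat loss rises.
Bare: R = 1/(2πr₁h) = 14.69 m·K/W; Q = 144.5/14.69 = 9.84 W/m.
Coated: R = R_cond + R_conv = 8.061 m·K/W; Q = 144.5/8.061 = 17.9 W/m.

increases: 9.84 → 17.9 W/m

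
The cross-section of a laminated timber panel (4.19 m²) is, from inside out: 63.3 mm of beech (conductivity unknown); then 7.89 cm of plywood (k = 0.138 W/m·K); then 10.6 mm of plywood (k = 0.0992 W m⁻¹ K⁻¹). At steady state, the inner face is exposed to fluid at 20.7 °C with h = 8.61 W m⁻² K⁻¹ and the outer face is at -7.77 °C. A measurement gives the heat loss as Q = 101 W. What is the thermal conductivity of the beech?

ΣR = ΔT/Q = |20.7 − -7.77|/101 = 0.2819 K/W
Known resistances:
  R_conv,in = 1/(hA) = 1/(8.61·4.19) = 0.02772 K/W
  R_plywood = L/(kA) = 0.0789/(0.138·4.19) = 0.1365 K/W
  R_plywood = L/(kA) = 0.0106/(0.0992·4.19) = 0.02550 K/W
R_beech = ΣR − ΣR_known = 0.2819 − 0.1897 = 0.09220 K/W
L/(kA) = 0.09220 ⇒ k = 0.0633/(0.09220·4.19) = 0.164 W/m·K

k = 0.164 W/m·K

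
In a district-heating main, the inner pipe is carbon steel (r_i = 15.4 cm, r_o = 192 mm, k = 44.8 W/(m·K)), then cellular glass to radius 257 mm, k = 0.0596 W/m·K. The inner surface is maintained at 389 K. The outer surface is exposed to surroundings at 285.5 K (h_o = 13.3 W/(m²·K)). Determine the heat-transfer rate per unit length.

Q' = 125 W/m

Resistance network (inner→outer):
  R'_carbon steel = ln(0.192/0.154)/(2πk) = 0.2205/(2π·44.8) = 7.835×10^-4 m·K/W
  R'_cellular glass = ln(0.257/0.192)/(2πk) = 0.2916/(2π·0.0596) = 0.7786 m·K/W
  R'_conv,out = 1/(2πr h) = 1/(2π·0.257·13.3) = 0.04656 m·K/W
ΣR = 7.835×10^-4 + 0.7786 + 0.04656 = 0.8259 m·K/W
Q' = ΔT/ΣR = (389 K − 285.5 K)/0.8259 = 125 W/m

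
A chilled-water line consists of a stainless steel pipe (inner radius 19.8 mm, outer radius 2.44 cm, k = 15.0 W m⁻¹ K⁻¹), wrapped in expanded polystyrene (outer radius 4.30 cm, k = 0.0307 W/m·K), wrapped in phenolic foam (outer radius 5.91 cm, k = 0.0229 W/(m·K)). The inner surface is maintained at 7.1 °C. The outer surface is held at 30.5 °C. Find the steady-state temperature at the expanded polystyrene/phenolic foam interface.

T = 20.5 °C

Series thermal resistances, inner to outer:
  R'_stainless steel = ln(0.0244/0.0198)/(2πk) = 0.2089/(2π·15.0) = 0.002217 m·K/W
  R'_expanded polystyrene = ln(0.0430/0.0244)/(2πk) = 0.5666/(2π·0.0307) = 2.937 m·K/W
  R'_phenolic foam = ln(0.0591/0.0430)/(2πk) = 0.3180/(2π·0.0229) = 2.210 m·K/W
ΣR = 0.002217 + 2.937 + 2.210 = 5.149 m·K/W
Q' = ΔT/ΣR = (7.1 °C − 30.5 °C)/5.149 = -4.545 W/m
From the inner boundary to the expanded polystyrene/phenolic foam interface, ΣR_partial = 2.939 m·K/W.
T_interface = T_in − Q'·ΣR_partial = 7.1 °C − (-4.545)(2.939) = 20.5 °C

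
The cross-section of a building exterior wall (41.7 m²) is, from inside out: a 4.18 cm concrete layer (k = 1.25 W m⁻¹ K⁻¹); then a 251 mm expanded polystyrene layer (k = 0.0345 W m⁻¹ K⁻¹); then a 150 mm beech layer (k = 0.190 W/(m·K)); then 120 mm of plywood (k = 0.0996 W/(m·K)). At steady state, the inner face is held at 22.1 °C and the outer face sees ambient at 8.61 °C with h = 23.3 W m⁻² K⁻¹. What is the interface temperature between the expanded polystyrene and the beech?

Resistance network (inner→outer):
  R_concrete = L/(kA) = 0.0418/(1.25·41.7) = 8.019×10^-4 K/W
  R_expanded polystyrene = L/(kA) = 0.251/(0.0345·41.7) = 0.1745 K/W
  R_beech = L/(kA) = 0.150/(0.190·41.7) = 0.01893 K/W
  R_plywood = L/(kA) = 0.120/(0.0996·41.7) = 0.02889 K/W
  R_conv,out = 1/(hA) = 1/(23.3·41.7) = 0.001029 K/W
ΣR = 8.019×10^-4 + 0.1745 + 0.01893 + 0.02889 + 0.001029 = 0.2242 K/W
Q = ΔT/ΣR = (22.1 °C − 8.61 °C)/0.2242 = 60.17 W
From the inner boundary to the expanded polystyrene/beech interface, ΣR_partial = 0.1753 K/W.
T_interface = T_in − Q·ΣR_partial = 22.1 °C − (60.17)(0.1753) = 11.6 °C

T = 11.6 °C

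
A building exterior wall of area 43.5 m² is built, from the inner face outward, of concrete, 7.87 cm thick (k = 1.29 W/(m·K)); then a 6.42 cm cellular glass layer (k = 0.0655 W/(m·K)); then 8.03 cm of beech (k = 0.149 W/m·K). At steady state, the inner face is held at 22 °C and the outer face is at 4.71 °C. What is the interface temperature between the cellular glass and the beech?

T = 10.6 °C

Series thermal resistances, inner to outer:
  R_concrete = L/(kA) = 0.0787/(1.29·43.5) = 0.001402 K/W
  R_cellular glass = L/(kA) = 0.0642/(0.0655·43.5) = 0.02253 K/W
  R_beech = L/(kA) = 0.0803/(0.149·43.5) = 0.01239 K/W
ΣR = 0.001402 + 0.02253 + 0.01239 = 0.03632 K/W
Q = ΔT/ΣR = (22 °C − 4.71 °C)/0.03632 = 476.0 W
From the inner boundary to the cellular glass/beech interface, ΣR_partial = 0.02393 K/W.
T_interface = T_in − Q·ΣR_partial = 22 °C − (476.0)(0.02393) = 10.6 °C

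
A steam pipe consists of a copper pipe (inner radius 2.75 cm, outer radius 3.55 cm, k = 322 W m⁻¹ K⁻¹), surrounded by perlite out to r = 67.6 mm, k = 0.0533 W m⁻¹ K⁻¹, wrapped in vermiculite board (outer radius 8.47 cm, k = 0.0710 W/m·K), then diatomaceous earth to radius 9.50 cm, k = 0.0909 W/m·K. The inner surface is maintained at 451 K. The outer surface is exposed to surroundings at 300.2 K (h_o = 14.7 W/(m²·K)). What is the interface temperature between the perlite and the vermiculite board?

T = 345.3 K

Series thermal resistances, inner to outer:
  R'_copper = ln(0.0355/0.0275)/(2πk) = 0.2553/(2π·322) = 1.262×10^-4 m·K/W
  R'_perlite = ln(0.0676/0.0355)/(2πk) = 0.6441/(2π·0.0533) = 1.923 m·K/W
  R'_vermiculite board = ln(0.0847/0.0676)/(2πk) = 0.2255/(2π·0.0710) = 0.5055 m·K/W
  R'_diatomaceous earth = ln(0.0950/0.0847)/(2πk) = 0.1148/(2π·0.0909) = 0.2009 m·K/W
  R'_conv,out = 1/(2πr h) = 1/(2π·0.0950·14.7) = 0.1140 m·K/W
ΣR = 1.262×10^-4 + 1.923 + 0.5055 + 0.2009 + 0.1140 = 2.744 m·K/W
Q' = ΔT/ΣR = (451 K − 300.2 K)/2.744 = 54.96 W/m
From the inner boundary to the perlite/vermiculite board interface, ΣR_partial = 1.923 m·K/W.
T_interface = T_in − Q'·ΣR_partial = 451 K − (54.96)(1.923) = 345.3 K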